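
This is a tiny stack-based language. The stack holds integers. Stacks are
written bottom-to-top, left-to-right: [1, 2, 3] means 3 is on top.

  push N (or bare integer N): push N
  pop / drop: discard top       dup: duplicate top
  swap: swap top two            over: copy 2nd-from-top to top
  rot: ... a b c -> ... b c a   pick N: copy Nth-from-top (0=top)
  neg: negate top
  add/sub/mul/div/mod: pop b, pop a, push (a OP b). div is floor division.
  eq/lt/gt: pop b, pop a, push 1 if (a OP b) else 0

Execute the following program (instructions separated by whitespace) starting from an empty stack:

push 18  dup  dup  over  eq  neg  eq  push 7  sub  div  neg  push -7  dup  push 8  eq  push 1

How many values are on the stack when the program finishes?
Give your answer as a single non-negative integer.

After 'push 18': stack = [18] (depth 1)
After 'dup': stack = [18, 18] (depth 2)
After 'dup': stack = [18, 18, 18] (depth 3)
After 'over': stack = [18, 18, 18, 18] (depth 4)
After 'eq': stack = [18, 18, 1] (depth 3)
After 'neg': stack = [18, 18, -1] (depth 3)
After 'eq': stack = [18, 0] (depth 2)
After 'push 7': stack = [18, 0, 7] (depth 3)
After 'sub': stack = [18, -7] (depth 2)
After 'div': stack = [-3] (depth 1)
After 'neg': stack = [3] (depth 1)
After 'push -7': stack = [3, -7] (depth 2)
After 'dup': stack = [3, -7, -7] (depth 3)
After 'push 8': stack = [3, -7, -7, 8] (depth 4)
After 'eq': stack = [3, -7, 0] (depth 3)
After 'push 1': stack = [3, -7, 0, 1] (depth 4)

Answer: 4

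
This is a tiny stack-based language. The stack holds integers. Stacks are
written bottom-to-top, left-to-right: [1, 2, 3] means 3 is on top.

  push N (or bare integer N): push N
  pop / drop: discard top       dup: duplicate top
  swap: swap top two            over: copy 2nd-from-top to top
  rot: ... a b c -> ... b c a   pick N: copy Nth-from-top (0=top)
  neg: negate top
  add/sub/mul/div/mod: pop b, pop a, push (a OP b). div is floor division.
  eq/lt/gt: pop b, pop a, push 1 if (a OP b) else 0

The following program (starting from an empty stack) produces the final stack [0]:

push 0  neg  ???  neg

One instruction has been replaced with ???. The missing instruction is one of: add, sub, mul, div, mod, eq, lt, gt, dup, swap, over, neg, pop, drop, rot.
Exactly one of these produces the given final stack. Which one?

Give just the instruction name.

Stack before ???: [0]
Stack after ???:  [0]
The instruction that transforms [0] -> [0] is: neg

Answer: neg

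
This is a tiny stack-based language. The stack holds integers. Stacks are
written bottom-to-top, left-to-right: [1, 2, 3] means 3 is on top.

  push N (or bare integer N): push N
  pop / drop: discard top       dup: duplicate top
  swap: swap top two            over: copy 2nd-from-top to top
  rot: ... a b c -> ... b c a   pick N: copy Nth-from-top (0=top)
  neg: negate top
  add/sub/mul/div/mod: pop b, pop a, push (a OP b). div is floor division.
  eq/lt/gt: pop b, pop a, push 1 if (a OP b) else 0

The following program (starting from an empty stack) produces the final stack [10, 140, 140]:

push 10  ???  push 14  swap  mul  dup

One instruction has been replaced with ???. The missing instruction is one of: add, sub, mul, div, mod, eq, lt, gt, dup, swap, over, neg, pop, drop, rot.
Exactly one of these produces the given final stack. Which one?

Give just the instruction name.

Stack before ???: [10]
Stack after ???:  [10, 10]
The instruction that transforms [10] -> [10, 10] is: dup

Answer: dup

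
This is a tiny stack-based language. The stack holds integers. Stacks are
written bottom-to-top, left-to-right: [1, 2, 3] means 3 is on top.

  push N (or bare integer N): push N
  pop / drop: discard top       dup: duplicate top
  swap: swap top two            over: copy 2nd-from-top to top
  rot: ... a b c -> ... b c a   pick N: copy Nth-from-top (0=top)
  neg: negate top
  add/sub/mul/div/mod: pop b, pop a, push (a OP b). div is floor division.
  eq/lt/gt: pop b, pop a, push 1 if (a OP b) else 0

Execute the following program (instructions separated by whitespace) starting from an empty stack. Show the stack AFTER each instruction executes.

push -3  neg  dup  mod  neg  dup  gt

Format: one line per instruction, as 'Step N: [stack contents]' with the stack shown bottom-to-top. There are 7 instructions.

Step 1: [-3]
Step 2: [3]
Step 3: [3, 3]
Step 4: [0]
Step 5: [0]
Step 6: [0, 0]
Step 7: [0]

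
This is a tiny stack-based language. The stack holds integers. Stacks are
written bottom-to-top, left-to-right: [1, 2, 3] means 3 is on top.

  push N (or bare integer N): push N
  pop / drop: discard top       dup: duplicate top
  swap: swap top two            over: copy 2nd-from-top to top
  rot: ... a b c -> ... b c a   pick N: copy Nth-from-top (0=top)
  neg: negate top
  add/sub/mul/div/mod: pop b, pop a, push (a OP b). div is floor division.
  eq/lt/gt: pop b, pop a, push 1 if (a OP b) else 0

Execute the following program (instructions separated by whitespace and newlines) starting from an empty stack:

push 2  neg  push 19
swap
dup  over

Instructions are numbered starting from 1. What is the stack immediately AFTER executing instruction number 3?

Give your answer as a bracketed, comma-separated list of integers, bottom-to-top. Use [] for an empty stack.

Step 1 ('push 2'): [2]
Step 2 ('neg'): [-2]
Step 3 ('push 19'): [-2, 19]

Answer: [-2, 19]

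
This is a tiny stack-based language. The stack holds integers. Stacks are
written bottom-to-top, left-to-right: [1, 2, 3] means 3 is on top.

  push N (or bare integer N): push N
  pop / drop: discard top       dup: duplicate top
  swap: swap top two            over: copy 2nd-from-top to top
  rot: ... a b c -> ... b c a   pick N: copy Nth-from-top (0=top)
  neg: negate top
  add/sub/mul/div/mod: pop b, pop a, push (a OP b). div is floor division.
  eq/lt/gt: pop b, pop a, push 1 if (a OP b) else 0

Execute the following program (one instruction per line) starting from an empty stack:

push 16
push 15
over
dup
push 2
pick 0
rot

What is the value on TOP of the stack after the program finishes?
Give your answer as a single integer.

After 'push 16': [16]
After 'push 15': [16, 15]
After 'over': [16, 15, 16]
After 'dup': [16, 15, 16, 16]
After 'push 2': [16, 15, 16, 16, 2]
After 'pick 0': [16, 15, 16, 16, 2, 2]
After 'rot': [16, 15, 16, 2, 2, 16]

Answer: 16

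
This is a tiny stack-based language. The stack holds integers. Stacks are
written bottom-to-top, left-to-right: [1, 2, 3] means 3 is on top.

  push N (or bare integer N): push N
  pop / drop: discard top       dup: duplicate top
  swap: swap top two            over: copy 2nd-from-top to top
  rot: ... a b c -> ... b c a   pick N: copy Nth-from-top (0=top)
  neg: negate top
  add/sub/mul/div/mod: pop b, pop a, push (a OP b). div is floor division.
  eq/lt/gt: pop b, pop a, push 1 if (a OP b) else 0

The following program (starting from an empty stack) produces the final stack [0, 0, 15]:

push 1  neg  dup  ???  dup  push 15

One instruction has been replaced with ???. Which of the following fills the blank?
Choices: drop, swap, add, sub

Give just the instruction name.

Answer: sub

Derivation:
Stack before ???: [-1, -1]
Stack after ???:  [0]
Checking each choice:
  drop: produces [-1, -1, 15]
  swap: produces [-1, -1, -1, 15]
  add: produces [-2, -2, 15]
  sub: MATCH


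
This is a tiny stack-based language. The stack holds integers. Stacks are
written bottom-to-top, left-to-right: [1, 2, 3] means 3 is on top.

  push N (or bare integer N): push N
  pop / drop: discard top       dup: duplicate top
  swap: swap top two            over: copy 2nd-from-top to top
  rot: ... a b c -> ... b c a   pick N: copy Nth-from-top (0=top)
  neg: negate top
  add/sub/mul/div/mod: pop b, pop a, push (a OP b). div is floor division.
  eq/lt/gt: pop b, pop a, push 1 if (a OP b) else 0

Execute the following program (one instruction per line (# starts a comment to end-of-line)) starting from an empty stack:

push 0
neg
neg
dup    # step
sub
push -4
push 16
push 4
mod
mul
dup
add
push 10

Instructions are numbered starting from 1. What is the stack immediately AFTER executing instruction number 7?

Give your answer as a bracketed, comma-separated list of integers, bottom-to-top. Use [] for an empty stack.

Answer: [0, -4, 16]

Derivation:
Step 1 ('push 0'): [0]
Step 2 ('neg'): [0]
Step 3 ('neg'): [0]
Step 4 ('dup'): [0, 0]
Step 5 ('sub'): [0]
Step 6 ('push -4'): [0, -4]
Step 7 ('push 16'): [0, -4, 16]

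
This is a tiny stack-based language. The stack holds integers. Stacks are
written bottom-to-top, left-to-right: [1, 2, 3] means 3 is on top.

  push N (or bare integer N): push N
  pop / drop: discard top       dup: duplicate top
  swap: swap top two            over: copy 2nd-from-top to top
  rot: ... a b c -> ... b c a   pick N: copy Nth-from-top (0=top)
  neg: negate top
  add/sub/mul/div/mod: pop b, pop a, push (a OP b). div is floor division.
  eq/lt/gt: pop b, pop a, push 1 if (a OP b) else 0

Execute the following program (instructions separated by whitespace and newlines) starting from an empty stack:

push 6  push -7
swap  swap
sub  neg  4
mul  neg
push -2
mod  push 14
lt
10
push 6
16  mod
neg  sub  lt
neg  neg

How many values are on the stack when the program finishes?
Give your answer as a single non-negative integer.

After 'push 6': stack = [6] (depth 1)
After 'push -7': stack = [6, -7] (depth 2)
After 'swap': stack = [-7, 6] (depth 2)
After 'swap': stack = [6, -7] (depth 2)
After 'sub': stack = [13] (depth 1)
After 'neg': stack = [-13] (depth 1)
After 'push 4': stack = [-13, 4] (depth 2)
After 'mul': stack = [-52] (depth 1)
After 'neg': stack = [52] (depth 1)
After 'push -2': stack = [52, -2] (depth 2)
  ...
After 'lt': stack = [1] (depth 1)
After 'push 10': stack = [1, 10] (depth 2)
After 'push 6': stack = [1, 10, 6] (depth 3)
After 'push 16': stack = [1, 10, 6, 16] (depth 4)
After 'mod': stack = [1, 10, 6] (depth 3)
After 'neg': stack = [1, 10, -6] (depth 3)
After 'sub': stack = [1, 16] (depth 2)
After 'lt': stack = [1] (depth 1)
After 'neg': stack = [-1] (depth 1)
After 'neg': stack = [1] (depth 1)

Answer: 1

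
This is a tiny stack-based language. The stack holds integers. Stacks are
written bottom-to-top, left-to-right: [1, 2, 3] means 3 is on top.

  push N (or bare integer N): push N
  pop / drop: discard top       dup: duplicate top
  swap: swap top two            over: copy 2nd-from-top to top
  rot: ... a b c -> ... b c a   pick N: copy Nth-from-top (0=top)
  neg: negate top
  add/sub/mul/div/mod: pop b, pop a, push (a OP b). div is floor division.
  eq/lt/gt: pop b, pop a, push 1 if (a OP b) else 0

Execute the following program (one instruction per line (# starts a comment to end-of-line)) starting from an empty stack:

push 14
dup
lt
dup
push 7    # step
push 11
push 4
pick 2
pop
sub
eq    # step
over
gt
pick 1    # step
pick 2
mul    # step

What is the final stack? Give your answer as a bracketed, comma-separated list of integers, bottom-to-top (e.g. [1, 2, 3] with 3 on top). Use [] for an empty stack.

Answer: [0, 0, 1, 0]

Derivation:
After 'push 14': [14]
After 'dup': [14, 14]
After 'lt': [0]
After 'dup': [0, 0]
After 'push 7': [0, 0, 7]
After 'push 11': [0, 0, 7, 11]
After 'push 4': [0, 0, 7, 11, 4]
After 'pick 2': [0, 0, 7, 11, 4, 7]
After 'pop': [0, 0, 7, 11, 4]
After 'sub': [0, 0, 7, 7]
After 'eq': [0, 0, 1]
After 'over': [0, 0, 1, 0]
After 'gt': [0, 0, 1]
After 'pick 1': [0, 0, 1, 0]
After 'pick 2': [0, 0, 1, 0, 0]
After 'mul': [0, 0, 1, 0]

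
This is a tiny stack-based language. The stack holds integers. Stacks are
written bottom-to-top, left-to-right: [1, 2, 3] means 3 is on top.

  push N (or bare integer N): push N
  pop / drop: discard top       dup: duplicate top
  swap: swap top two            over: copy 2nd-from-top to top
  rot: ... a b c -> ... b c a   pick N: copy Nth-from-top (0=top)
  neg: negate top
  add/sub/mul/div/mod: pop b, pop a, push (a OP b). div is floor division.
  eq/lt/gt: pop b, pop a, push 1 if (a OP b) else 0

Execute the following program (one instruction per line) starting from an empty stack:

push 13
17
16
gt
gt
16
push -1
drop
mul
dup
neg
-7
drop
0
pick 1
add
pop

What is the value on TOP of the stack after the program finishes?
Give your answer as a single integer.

After 'push 13': [13]
After 'push 17': [13, 17]
After 'push 16': [13, 17, 16]
After 'gt': [13, 1]
After 'gt': [1]
After 'push 16': [1, 16]
After 'push -1': [1, 16, -1]
After 'drop': [1, 16]
After 'mul': [16]
After 'dup': [16, 16]
After 'neg': [16, -16]
After 'push -7': [16, -16, -7]
After 'drop': [16, -16]
After 'push 0': [16, -16, 0]
After 'pick 1': [16, -16, 0, -16]
After 'add': [16, -16, -16]
After 'pop': [16, -16]

Answer: -16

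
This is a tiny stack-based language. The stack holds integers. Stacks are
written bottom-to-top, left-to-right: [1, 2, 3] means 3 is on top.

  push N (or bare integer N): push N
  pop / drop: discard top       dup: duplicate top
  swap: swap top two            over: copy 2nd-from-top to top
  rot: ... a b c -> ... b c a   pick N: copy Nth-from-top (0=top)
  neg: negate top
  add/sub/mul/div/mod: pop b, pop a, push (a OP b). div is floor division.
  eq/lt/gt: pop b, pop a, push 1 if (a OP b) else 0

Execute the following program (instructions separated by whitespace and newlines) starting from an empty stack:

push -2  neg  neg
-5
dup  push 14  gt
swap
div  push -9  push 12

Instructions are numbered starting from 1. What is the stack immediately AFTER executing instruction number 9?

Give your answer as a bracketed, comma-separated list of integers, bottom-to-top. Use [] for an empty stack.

Step 1 ('push -2'): [-2]
Step 2 ('neg'): [2]
Step 3 ('neg'): [-2]
Step 4 ('-5'): [-2, -5]
Step 5 ('dup'): [-2, -5, -5]
Step 6 ('push 14'): [-2, -5, -5, 14]
Step 7 ('gt'): [-2, -5, 0]
Step 8 ('swap'): [-2, 0, -5]
Step 9 ('div'): [-2, 0]

Answer: [-2, 0]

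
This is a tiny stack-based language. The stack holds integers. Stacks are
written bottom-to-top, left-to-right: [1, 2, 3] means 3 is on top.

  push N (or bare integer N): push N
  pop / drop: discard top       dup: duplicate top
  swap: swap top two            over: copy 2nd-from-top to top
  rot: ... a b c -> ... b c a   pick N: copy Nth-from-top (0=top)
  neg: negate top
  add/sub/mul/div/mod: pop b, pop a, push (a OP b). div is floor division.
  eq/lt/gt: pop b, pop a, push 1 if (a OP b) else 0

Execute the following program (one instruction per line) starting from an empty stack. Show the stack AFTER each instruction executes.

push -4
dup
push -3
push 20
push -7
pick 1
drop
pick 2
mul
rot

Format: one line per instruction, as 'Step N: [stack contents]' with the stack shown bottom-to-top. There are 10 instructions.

Step 1: [-4]
Step 2: [-4, -4]
Step 3: [-4, -4, -3]
Step 4: [-4, -4, -3, 20]
Step 5: [-4, -4, -3, 20, -7]
Step 6: [-4, -4, -3, 20, -7, 20]
Step 7: [-4, -4, -3, 20, -7]
Step 8: [-4, -4, -3, 20, -7, -3]
Step 9: [-4, -4, -3, 20, 21]
Step 10: [-4, -4, 20, 21, -3]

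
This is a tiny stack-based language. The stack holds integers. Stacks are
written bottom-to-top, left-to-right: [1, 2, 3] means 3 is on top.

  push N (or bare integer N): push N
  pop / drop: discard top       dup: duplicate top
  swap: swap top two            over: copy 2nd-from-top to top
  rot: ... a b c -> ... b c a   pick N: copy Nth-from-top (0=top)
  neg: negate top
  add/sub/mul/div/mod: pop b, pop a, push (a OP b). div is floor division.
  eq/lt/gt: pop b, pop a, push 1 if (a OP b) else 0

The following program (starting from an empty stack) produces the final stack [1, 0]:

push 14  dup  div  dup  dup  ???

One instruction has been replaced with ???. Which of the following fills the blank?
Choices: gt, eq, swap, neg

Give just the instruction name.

Stack before ???: [1, 1, 1]
Stack after ???:  [1, 0]
Checking each choice:
  gt: MATCH
  eq: produces [1, 1]
  swap: produces [1, 1, 1]
  neg: produces [1, 1, -1]


Answer: gt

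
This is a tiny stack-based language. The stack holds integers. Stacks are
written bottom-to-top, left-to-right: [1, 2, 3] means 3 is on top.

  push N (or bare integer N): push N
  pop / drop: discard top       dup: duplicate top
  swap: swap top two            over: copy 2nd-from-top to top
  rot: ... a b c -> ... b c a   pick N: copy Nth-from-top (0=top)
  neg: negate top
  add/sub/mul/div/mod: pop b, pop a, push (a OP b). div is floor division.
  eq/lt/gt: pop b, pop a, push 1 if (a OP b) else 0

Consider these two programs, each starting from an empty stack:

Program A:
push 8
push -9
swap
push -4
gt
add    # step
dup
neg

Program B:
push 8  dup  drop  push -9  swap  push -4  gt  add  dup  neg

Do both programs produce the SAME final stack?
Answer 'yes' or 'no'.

Program A trace:
  After 'push 8': [8]
  After 'push -9': [8, -9]
  After 'swap': [-9, 8]
  After 'push -4': [-9, 8, -4]
  After 'gt': [-9, 1]
  After 'add': [-8]
  After 'dup': [-8, -8]
  After 'neg': [-8, 8]
Program A final stack: [-8, 8]

Program B trace:
  After 'push 8': [8]
  After 'dup': [8, 8]
  After 'drop': [8]
  After 'push -9': [8, -9]
  After 'swap': [-9, 8]
  After 'push -4': [-9, 8, -4]
  After 'gt': [-9, 1]
  After 'add': [-8]
  After 'dup': [-8, -8]
  After 'neg': [-8, 8]
Program B final stack: [-8, 8]
Same: yes

Answer: yes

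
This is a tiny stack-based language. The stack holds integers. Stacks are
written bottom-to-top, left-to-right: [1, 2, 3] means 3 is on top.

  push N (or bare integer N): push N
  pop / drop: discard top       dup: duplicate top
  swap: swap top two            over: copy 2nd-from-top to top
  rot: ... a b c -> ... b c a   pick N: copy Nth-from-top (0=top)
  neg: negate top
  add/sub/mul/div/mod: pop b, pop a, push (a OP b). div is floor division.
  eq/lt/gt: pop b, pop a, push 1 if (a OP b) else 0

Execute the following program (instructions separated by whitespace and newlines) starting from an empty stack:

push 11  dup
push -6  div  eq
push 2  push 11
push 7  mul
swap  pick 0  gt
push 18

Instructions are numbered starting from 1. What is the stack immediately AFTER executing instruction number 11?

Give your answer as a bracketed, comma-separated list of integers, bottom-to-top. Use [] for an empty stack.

Answer: [0, 77, 2, 2]

Derivation:
Step 1 ('push 11'): [11]
Step 2 ('dup'): [11, 11]
Step 3 ('push -6'): [11, 11, -6]
Step 4 ('div'): [11, -2]
Step 5 ('eq'): [0]
Step 6 ('push 2'): [0, 2]
Step 7 ('push 11'): [0, 2, 11]
Step 8 ('push 7'): [0, 2, 11, 7]
Step 9 ('mul'): [0, 2, 77]
Step 10 ('swap'): [0, 77, 2]
Step 11 ('pick 0'): [0, 77, 2, 2]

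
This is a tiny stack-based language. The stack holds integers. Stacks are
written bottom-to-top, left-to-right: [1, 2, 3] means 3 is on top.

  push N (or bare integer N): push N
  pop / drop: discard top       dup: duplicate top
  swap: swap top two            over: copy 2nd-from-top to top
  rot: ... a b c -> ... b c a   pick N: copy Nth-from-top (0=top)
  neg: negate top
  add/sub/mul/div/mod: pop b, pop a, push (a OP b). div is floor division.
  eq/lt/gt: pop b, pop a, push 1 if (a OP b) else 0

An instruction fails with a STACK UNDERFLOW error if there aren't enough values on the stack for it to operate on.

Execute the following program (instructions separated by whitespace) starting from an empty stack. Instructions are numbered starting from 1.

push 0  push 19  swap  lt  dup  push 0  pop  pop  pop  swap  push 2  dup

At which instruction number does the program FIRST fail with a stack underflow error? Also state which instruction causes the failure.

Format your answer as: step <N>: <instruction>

Step 1 ('push 0'): stack = [0], depth = 1
Step 2 ('push 19'): stack = [0, 19], depth = 2
Step 3 ('swap'): stack = [19, 0], depth = 2
Step 4 ('lt'): stack = [0], depth = 1
Step 5 ('dup'): stack = [0, 0], depth = 2
Step 6 ('push 0'): stack = [0, 0, 0], depth = 3
Step 7 ('pop'): stack = [0, 0], depth = 2
Step 8 ('pop'): stack = [0], depth = 1
Step 9 ('pop'): stack = [], depth = 0
Step 10 ('swap'): needs 2 value(s) but depth is 0 — STACK UNDERFLOW

Answer: step 10: swap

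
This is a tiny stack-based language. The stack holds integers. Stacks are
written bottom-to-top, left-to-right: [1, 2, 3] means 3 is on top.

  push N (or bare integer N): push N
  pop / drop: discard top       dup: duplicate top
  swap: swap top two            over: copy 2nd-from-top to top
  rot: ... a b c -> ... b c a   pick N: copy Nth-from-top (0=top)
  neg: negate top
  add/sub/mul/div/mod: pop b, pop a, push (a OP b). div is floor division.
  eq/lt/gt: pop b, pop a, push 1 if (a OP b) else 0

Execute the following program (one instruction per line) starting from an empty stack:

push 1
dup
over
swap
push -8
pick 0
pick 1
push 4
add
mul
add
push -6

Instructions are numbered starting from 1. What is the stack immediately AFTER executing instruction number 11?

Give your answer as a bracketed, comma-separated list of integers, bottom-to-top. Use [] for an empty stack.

Step 1 ('push 1'): [1]
Step 2 ('dup'): [1, 1]
Step 3 ('over'): [1, 1, 1]
Step 4 ('swap'): [1, 1, 1]
Step 5 ('push -8'): [1, 1, 1, -8]
Step 6 ('pick 0'): [1, 1, 1, -8, -8]
Step 7 ('pick 1'): [1, 1, 1, -8, -8, -8]
Step 8 ('push 4'): [1, 1, 1, -8, -8, -8, 4]
Step 9 ('add'): [1, 1, 1, -8, -8, -4]
Step 10 ('mul'): [1, 1, 1, -8, 32]
Step 11 ('add'): [1, 1, 1, 24]

Answer: [1, 1, 1, 24]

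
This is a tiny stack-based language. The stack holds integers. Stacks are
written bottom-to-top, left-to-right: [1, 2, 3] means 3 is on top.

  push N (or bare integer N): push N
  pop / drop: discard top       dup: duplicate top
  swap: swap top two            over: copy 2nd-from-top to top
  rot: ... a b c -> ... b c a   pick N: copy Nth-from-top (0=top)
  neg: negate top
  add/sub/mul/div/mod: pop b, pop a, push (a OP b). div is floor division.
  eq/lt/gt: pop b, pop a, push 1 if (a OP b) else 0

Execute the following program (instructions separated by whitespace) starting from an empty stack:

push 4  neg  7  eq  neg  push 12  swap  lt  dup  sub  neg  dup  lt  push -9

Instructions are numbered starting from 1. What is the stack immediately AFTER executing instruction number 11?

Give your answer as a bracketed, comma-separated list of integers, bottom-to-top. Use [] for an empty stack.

Answer: [0]

Derivation:
Step 1 ('push 4'): [4]
Step 2 ('neg'): [-4]
Step 3 ('7'): [-4, 7]
Step 4 ('eq'): [0]
Step 5 ('neg'): [0]
Step 6 ('push 12'): [0, 12]
Step 7 ('swap'): [12, 0]
Step 8 ('lt'): [0]
Step 9 ('dup'): [0, 0]
Step 10 ('sub'): [0]
Step 11 ('neg'): [0]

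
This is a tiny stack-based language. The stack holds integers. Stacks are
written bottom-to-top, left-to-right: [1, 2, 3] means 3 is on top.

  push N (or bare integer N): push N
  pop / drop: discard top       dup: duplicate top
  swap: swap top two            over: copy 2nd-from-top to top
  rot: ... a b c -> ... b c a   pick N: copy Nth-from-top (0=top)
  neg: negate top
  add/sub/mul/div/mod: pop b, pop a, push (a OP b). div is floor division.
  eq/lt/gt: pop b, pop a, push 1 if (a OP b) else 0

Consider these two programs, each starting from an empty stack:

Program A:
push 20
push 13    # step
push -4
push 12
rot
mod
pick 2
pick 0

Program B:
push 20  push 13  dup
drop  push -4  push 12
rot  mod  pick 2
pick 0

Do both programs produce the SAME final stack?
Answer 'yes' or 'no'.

Program A trace:
  After 'push 20': [20]
  After 'push 13': [20, 13]
  After 'push -4': [20, 13, -4]
  After 'push 12': [20, 13, -4, 12]
  After 'rot': [20, -4, 12, 13]
  After 'mod': [20, -4, 12]
  After 'pick 2': [20, -4, 12, 20]
  After 'pick 0': [20, -4, 12, 20, 20]
Program A final stack: [20, -4, 12, 20, 20]

Program B trace:
  After 'push 20': [20]
  After 'push 13': [20, 13]
  After 'dup': [20, 13, 13]
  After 'drop': [20, 13]
  After 'push -4': [20, 13, -4]
  After 'push 12': [20, 13, -4, 12]
  After 'rot': [20, -4, 12, 13]
  After 'mod': [20, -4, 12]
  After 'pick 2': [20, -4, 12, 20]
  After 'pick 0': [20, -4, 12, 20, 20]
Program B final stack: [20, -4, 12, 20, 20]
Same: yes

Answer: yes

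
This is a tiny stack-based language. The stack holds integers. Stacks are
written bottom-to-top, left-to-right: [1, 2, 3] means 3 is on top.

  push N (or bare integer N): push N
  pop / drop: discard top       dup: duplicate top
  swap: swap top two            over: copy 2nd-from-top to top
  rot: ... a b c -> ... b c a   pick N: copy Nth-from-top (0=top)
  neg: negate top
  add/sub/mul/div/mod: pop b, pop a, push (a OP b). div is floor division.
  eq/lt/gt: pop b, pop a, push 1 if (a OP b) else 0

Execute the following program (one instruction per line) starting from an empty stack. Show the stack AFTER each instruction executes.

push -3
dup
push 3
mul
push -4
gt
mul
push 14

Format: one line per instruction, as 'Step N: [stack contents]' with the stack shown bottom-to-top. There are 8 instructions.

Step 1: [-3]
Step 2: [-3, -3]
Step 3: [-3, -3, 3]
Step 4: [-3, -9]
Step 5: [-3, -9, -4]
Step 6: [-3, 0]
Step 7: [0]
Step 8: [0, 14]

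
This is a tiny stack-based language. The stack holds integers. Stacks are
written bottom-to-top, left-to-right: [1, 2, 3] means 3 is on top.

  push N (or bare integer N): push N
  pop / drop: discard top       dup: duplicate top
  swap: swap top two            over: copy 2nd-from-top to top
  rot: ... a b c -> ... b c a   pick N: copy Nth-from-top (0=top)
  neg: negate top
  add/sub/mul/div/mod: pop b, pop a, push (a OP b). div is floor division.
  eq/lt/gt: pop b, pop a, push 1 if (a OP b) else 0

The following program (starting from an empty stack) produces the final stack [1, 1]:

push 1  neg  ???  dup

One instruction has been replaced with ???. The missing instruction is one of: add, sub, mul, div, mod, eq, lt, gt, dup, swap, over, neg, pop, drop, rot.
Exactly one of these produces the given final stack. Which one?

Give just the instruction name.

Answer: neg

Derivation:
Stack before ???: [-1]
Stack after ???:  [1]
The instruction that transforms [-1] -> [1] is: neg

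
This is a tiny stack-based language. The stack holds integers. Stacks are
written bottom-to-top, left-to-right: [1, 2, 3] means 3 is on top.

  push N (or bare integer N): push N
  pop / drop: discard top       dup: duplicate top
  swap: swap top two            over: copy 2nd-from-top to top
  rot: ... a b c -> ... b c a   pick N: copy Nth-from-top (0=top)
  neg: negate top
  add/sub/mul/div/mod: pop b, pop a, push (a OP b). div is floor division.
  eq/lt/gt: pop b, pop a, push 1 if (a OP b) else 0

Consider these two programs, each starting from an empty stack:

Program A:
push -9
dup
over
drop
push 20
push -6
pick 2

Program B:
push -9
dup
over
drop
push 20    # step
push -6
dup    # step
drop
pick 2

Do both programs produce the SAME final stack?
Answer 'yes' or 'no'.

Answer: yes

Derivation:
Program A trace:
  After 'push -9': [-9]
  After 'dup': [-9, -9]
  After 'over': [-9, -9, -9]
  After 'drop': [-9, -9]
  After 'push 20': [-9, -9, 20]
  After 'push -6': [-9, -9, 20, -6]
  After 'pick 2': [-9, -9, 20, -6, -9]
Program A final stack: [-9, -9, 20, -6, -9]

Program B trace:
  After 'push -9': [-9]
  After 'dup': [-9, -9]
  After 'over': [-9, -9, -9]
  After 'drop': [-9, -9]
  After 'push 20': [-9, -9, 20]
  After 'push -6': [-9, -9, 20, -6]
  After 'dup': [-9, -9, 20, -6, -6]
  After 'drop': [-9, -9, 20, -6]
  After 'pick 2': [-9, -9, 20, -6, -9]
Program B final stack: [-9, -9, 20, -6, -9]
Same: yes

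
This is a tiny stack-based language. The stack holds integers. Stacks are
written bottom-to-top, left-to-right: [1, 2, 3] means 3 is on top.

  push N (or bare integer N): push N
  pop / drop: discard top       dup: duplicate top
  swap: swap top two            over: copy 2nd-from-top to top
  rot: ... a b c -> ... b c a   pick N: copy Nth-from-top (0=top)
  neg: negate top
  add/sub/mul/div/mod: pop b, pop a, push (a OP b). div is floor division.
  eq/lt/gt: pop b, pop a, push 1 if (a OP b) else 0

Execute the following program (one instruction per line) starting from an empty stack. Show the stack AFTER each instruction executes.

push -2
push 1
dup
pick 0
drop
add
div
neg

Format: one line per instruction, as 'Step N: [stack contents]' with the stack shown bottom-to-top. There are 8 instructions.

Step 1: [-2]
Step 2: [-2, 1]
Step 3: [-2, 1, 1]
Step 4: [-2, 1, 1, 1]
Step 5: [-2, 1, 1]
Step 6: [-2, 2]
Step 7: [-1]
Step 8: [1]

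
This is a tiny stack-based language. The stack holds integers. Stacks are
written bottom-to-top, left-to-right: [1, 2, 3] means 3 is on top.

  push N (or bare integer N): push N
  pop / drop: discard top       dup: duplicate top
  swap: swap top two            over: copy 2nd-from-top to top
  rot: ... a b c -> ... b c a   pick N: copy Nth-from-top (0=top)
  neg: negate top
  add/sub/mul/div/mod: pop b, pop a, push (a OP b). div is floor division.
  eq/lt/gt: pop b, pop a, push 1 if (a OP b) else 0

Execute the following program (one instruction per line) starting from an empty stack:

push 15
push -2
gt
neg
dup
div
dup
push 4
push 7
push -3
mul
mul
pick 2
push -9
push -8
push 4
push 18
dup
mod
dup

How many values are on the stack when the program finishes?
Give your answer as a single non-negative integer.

After 'push 15': stack = [15] (depth 1)
After 'push -2': stack = [15, -2] (depth 2)
After 'gt': stack = [1] (depth 1)
After 'neg': stack = [-1] (depth 1)
After 'dup': stack = [-1, -1] (depth 2)
After 'div': stack = [1] (depth 1)
After 'dup': stack = [1, 1] (depth 2)
After 'push 4': stack = [1, 1, 4] (depth 3)
After 'push 7': stack = [1, 1, 4, 7] (depth 4)
After 'push -3': stack = [1, 1, 4, 7, -3] (depth 5)
After 'mul': stack = [1, 1, 4, -21] (depth 4)
After 'mul': stack = [1, 1, -84] (depth 3)
After 'pick 2': stack = [1, 1, -84, 1] (depth 4)
After 'push -9': stack = [1, 1, -84, 1, -9] (depth 5)
After 'push -8': stack = [1, 1, -84, 1, -9, -8] (depth 6)
After 'push 4': stack = [1, 1, -84, 1, -9, -8, 4] (depth 7)
After 'push 18': stack = [1, 1, -84, 1, -9, -8, 4, 18] (depth 8)
After 'dup': stack = [1, 1, -84, 1, -9, -8, 4, 18, 18] (depth 9)
After 'mod': stack = [1, 1, -84, 1, -9, -8, 4, 0] (depth 8)
After 'dup': stack = [1, 1, -84, 1, -9, -8, 4, 0, 0] (depth 9)

Answer: 9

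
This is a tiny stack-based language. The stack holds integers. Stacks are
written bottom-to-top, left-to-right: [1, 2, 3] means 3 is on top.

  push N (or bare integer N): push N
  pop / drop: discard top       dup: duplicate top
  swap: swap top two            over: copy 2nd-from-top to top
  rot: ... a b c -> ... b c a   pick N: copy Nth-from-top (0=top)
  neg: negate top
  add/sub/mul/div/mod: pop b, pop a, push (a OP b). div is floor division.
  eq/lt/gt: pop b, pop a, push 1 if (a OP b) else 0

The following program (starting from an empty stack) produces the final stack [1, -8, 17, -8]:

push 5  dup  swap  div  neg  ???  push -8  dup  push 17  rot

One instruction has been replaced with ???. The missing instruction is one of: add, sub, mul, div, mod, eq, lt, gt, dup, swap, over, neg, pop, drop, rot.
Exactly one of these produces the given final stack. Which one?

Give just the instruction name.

Answer: neg

Derivation:
Stack before ???: [-1]
Stack after ???:  [1]
The instruction that transforms [-1] -> [1] is: neg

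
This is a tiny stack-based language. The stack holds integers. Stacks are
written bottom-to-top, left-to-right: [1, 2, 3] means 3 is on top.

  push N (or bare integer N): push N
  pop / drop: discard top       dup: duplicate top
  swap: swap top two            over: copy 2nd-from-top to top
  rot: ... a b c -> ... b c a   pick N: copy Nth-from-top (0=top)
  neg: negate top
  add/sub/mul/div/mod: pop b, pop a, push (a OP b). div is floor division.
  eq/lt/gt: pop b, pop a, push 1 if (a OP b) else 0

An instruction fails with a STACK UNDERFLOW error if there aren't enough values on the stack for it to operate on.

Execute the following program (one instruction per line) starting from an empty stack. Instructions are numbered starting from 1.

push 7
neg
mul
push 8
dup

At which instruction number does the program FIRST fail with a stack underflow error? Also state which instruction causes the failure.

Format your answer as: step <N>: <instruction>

Step 1 ('push 7'): stack = [7], depth = 1
Step 2 ('neg'): stack = [-7], depth = 1
Step 3 ('mul'): needs 2 value(s) but depth is 1 — STACK UNDERFLOW

Answer: step 3: mul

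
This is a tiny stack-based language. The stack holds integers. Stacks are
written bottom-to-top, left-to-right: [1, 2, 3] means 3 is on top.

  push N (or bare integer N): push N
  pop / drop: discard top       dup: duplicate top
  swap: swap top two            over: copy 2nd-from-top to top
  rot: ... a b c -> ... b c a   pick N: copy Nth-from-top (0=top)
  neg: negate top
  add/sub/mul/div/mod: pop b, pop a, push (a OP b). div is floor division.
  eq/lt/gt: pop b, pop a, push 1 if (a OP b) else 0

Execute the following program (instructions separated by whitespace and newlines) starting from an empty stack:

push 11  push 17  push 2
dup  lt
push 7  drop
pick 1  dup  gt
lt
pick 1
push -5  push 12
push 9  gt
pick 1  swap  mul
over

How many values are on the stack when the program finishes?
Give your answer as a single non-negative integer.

Answer: 7

Derivation:
After 'push 11': stack = [11] (depth 1)
After 'push 17': stack = [11, 17] (depth 2)
After 'push 2': stack = [11, 17, 2] (depth 3)
After 'dup': stack = [11, 17, 2, 2] (depth 4)
After 'lt': stack = [11, 17, 0] (depth 3)
After 'push 7': stack = [11, 17, 0, 7] (depth 4)
After 'drop': stack = [11, 17, 0] (depth 3)
After 'pick 1': stack = [11, 17, 0, 17] (depth 4)
After 'dup': stack = [11, 17, 0, 17, 17] (depth 5)
After 'gt': stack = [11, 17, 0, 0] (depth 4)
After 'lt': stack = [11, 17, 0] (depth 3)
After 'pick 1': stack = [11, 17, 0, 17] (depth 4)
After 'push -5': stack = [11, 17, 0, 17, -5] (depth 5)
After 'push 12': stack = [11, 17, 0, 17, -5, 12] (depth 6)
After 'push 9': stack = [11, 17, 0, 17, -5, 12, 9] (depth 7)
After 'gt': stack = [11, 17, 0, 17, -5, 1] (depth 6)
After 'pick 1': stack = [11, 17, 0, 17, -5, 1, -5] (depth 7)
After 'swap': stack = [11, 17, 0, 17, -5, -5, 1] (depth 7)
After 'mul': stack = [11, 17, 0, 17, -5, -5] (depth 6)
After 'over': stack = [11, 17, 0, 17, -5, -5, -5] (depth 7)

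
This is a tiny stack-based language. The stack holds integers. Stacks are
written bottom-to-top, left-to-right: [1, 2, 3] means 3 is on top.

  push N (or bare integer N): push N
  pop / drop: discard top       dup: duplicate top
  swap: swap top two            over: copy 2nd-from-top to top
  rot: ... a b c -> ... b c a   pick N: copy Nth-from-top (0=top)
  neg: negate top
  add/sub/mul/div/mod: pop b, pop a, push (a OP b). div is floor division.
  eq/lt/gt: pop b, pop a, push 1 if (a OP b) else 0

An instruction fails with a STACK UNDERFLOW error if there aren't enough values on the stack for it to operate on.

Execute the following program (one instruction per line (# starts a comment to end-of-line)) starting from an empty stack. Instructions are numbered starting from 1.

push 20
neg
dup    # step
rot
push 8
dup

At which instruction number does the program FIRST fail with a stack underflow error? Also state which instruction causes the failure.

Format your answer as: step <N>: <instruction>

Step 1 ('push 20'): stack = [20], depth = 1
Step 2 ('neg'): stack = [-20], depth = 1
Step 3 ('dup'): stack = [-20, -20], depth = 2
Step 4 ('rot'): needs 3 value(s) but depth is 2 — STACK UNDERFLOW

Answer: step 4: rot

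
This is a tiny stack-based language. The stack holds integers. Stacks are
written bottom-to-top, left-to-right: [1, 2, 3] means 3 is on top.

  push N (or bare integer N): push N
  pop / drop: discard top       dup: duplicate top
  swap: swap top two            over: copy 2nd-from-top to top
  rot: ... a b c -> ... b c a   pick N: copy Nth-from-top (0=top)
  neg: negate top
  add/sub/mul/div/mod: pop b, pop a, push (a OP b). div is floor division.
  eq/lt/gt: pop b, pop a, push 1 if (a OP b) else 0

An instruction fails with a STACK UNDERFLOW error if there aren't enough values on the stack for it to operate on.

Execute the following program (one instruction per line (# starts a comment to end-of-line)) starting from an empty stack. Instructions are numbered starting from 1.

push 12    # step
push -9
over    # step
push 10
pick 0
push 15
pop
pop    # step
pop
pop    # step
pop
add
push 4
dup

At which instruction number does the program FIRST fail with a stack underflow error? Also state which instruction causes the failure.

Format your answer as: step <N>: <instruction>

Step 1 ('push 12'): stack = [12], depth = 1
Step 2 ('push -9'): stack = [12, -9], depth = 2
Step 3 ('over'): stack = [12, -9, 12], depth = 3
Step 4 ('push 10'): stack = [12, -9, 12, 10], depth = 4
Step 5 ('pick 0'): stack = [12, -9, 12, 10, 10], depth = 5
Step 6 ('push 15'): stack = [12, -9, 12, 10, 10, 15], depth = 6
Step 7 ('pop'): stack = [12, -9, 12, 10, 10], depth = 5
Step 8 ('pop'): stack = [12, -9, 12, 10], depth = 4
Step 9 ('pop'): stack = [12, -9, 12], depth = 3
Step 10 ('pop'): stack = [12, -9], depth = 2
Step 11 ('pop'): stack = [12], depth = 1
Step 12 ('add'): needs 2 value(s) but depth is 1 — STACK UNDERFLOW

Answer: step 12: add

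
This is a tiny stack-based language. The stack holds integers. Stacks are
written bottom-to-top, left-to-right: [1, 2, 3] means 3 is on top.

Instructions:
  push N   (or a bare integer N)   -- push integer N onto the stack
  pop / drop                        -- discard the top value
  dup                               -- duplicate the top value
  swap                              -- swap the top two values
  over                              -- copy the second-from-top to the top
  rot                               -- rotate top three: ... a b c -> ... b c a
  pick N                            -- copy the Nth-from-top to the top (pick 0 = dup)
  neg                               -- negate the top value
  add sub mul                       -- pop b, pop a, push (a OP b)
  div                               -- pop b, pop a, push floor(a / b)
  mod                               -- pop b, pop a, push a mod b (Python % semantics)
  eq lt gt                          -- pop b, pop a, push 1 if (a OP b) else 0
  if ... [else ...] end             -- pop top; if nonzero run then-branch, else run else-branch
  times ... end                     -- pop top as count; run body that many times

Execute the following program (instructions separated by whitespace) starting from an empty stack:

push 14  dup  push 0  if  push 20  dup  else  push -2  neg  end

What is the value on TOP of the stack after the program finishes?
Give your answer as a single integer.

Answer: 2

Derivation:
After 'push 14': [14]
After 'dup': [14, 14]
After 'push 0': [14, 14, 0]
After 'if': [14, 14]
After 'push -2': [14, 14, -2]
After 'neg': [14, 14, 2]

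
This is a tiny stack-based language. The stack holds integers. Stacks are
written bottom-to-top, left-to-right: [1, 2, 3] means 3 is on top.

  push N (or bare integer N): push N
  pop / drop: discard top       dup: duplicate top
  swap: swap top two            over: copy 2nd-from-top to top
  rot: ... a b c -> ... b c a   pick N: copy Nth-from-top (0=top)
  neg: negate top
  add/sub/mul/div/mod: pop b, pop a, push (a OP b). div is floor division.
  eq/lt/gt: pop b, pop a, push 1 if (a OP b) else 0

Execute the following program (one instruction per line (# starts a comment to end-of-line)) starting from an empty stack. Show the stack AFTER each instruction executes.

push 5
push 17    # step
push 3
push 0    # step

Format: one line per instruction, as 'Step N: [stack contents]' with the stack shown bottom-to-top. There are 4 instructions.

Step 1: [5]
Step 2: [5, 17]
Step 3: [5, 17, 3]
Step 4: [5, 17, 3, 0]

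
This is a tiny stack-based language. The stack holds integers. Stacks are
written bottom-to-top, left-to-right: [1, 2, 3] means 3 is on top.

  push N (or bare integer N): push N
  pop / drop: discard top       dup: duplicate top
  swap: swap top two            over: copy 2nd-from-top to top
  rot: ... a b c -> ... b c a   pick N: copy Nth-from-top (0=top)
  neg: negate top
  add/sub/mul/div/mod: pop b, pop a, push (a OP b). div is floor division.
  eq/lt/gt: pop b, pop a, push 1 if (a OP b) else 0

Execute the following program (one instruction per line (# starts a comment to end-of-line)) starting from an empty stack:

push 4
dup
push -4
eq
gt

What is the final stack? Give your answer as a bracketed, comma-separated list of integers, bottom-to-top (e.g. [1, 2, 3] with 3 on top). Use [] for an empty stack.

Answer: [1]

Derivation:
After 'push 4': [4]
After 'dup': [4, 4]
After 'push -4': [4, 4, -4]
After 'eq': [4, 0]
After 'gt': [1]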